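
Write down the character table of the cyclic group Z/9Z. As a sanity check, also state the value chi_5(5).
Character table of Z/9Z (irreps indexed chi_0,...,chi_8 with chi_k(m) = zeta_9^(k*m), zeta_9 = exp(2*pi*i/9)):
  irrep \ class  {0} (size 1)  {1} (size 1)    {2} (size 1)    {3} (size 1)    {4} (size 1)    {5} (size 1)    {6} (size 1)    {7} (size 1)    {8} (size 1)  
  chi_0          1             1               1               1               1               1               1               1               1             
  chi_1          1             exp(2*I*pi/9)   exp(4*I*pi/9)   exp(2*I*pi/3)   exp(8*I*pi/9)   exp(-8*I*pi/9)  exp(-2*I*pi/3)  exp(-4*I*pi/9)  exp(-2*I*pi/9)
  chi_2          1             exp(4*I*pi/9)   exp(8*I*pi/9)   exp(-2*I*pi/3)  exp(-2*I*pi/9)  exp(2*I*pi/9)   exp(2*I*pi/3)   exp(-8*I*pi/9)  exp(-4*I*pi/9)
  chi_3          1             exp(2*I*pi/3)   exp(-2*I*pi/3)  1               exp(2*I*pi/3)   exp(-2*I*pi/3)  1               exp(2*I*pi/3)   exp(-2*I*pi/3)
  chi_4          1             exp(8*I*pi/9)   exp(-2*I*pi/9)  exp(2*I*pi/3)   exp(-4*I*pi/9)  exp(4*I*pi/9)   exp(-2*I*pi/3)  exp(2*I*pi/9)   exp(-8*I*pi/9)
  chi_5          1             exp(-8*I*pi/9)  exp(2*I*pi/9)   exp(-2*I*pi/3)  exp(4*I*pi/9)   exp(-4*I*pi/9)  exp(2*I*pi/3)   exp(-2*I*pi/9)  exp(8*I*pi/9) 
  chi_6          1             exp(-2*I*pi/3)  exp(2*I*pi/3)   1               exp(-2*I*pi/3)  exp(2*I*pi/3)   1               exp(-2*I*pi/3)  exp(2*I*pi/3) 
  chi_7          1             exp(-4*I*pi/9)  exp(-8*I*pi/9)  exp(2*I*pi/3)   exp(2*I*pi/9)   exp(-2*I*pi/9)  exp(-2*I*pi/3)  exp(8*I*pi/9)   exp(4*I*pi/9) 
  chi_8          1             exp(-2*I*pi/9)  exp(-4*I*pi/9)  exp(-2*I*pi/3)  exp(-8*I*pi/9)  exp(8*I*pi/9)   exp(2*I*pi/3)   exp(4*I*pi/9)   exp(2*I*pi/9) 

Spot check: chi_5(5) = zeta_9^(5*5) = zeta_9^25 = exp(-4*I*pi/9).

Derivation: Z/9Z is abelian, so all 9 irreducible complex representations are 1-dimensional. They are given by chi_k(m) = zeta_9^(k*m) for k = 0,...,8. Row orthogonality: sum_m chi_k(m) conj(chi_l(m)) = 9 * [k = l].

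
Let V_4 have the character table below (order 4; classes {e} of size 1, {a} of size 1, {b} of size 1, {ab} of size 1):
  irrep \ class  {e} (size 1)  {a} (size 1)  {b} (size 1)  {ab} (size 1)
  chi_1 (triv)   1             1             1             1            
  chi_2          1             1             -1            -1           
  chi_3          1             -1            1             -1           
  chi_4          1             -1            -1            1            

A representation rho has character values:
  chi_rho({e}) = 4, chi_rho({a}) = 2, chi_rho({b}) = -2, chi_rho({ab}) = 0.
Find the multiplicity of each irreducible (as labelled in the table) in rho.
Multiplicities: chi_1: 1, chi_2: 2, chi_3: 0, chi_4: 1.

Details: Use <chi_rho, chi> = (1/|G|) sum_C |C| * chi_rho(C) * conj(chi(C)) with |G| = 4 for each irreducible chi in the table:
  <chi_rho, chi_1> = (1/4)[1*(4)*conj(1) + 1*(2)*conj(1) + 1*(-2)*conj(1) + 1*(0)*conj(1)]
      = (1/4)[(4) + (2) + (-2) + (0)] = 4/4 = 1
  <chi_rho, chi_2> = (1/4)[1*(4)*conj(1) + 1*(2)*conj(1) + 1*(-2)*conj(-1) + 1*(0)*conj(-1)]
      = (1/4)[(4) + (2) + (2) + (0)] = 8/4 = 2
  <chi_rho, chi_3> = (1/4)[1*(4)*conj(1) + 1*(2)*conj(-1) + 1*(-2)*conj(1) + 1*(0)*conj(-1)]
      = (1/4)[(4) + (-2) + (-2) + (0)] = 0/4 = 0
  <chi_rho, chi_4> = (1/4)[1*(4)*conj(1) + 1*(2)*conj(-1) + 1*(-2)*conj(-1) + 1*(0)*conj(1)]
      = (1/4)[(4) + (-2) + (2) + (0)] = 4/4 = 1
Dimension check: dim(rho) = sum (mult * dim) = 1*1 + 2*1 + 0*1 + 1*1 = 4 = chi_rho(e) = 4.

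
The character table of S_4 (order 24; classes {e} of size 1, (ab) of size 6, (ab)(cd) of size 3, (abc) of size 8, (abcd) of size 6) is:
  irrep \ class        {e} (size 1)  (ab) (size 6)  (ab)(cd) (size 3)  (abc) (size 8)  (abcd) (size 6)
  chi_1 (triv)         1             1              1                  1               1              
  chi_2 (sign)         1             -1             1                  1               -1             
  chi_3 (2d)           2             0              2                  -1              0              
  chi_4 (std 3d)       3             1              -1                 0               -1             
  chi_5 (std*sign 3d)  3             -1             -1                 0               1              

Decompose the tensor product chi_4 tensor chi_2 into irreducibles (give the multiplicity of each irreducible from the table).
chi_4 tensor chi_2 = chi_5 (all other irreducibles have multiplicity 0).

Working: The character of a tensor product is the pointwise product (chi_4 * chi_2)(C) = chi_4(C) * chi_2(C):
  {e}: (3)*(1), (ab): (1)*(-1), (ab)(cd): (-1)*(1), (abc): (0)*(1), (abcd): (-1)*(-1)
so (chi_4 * chi_2) takes values
  {e} -> 3, (ab) -> -1, (ab)(cd) -> -1, (abc) -> 0, (abcd) -> 1.
Now take the inner product of this character with each irreducible chi from the table, <chi_4*chi_2, chi> = (1/24) sum_C |C| (chi_4*chi_2)(C) conj(chi(C)):
  <chi_4*chi_2, chi_1> = (1/24)[1*(3)*conj(1) + 6*(-1)*conj(1) + 3*(-1)*conj(1) + 8*(0)*conj(1) + 6*(1)*conj(1)]
      = (1/24)[(3) + (-6) + (-3) + (0) + (6)] = 0/24 = 0
  <chi_4*chi_2, chi_2> = (1/24)[1*(3)*conj(1) + 6*(-1)*conj(-1) + 3*(-1)*conj(1) + 8*(0)*conj(1) + 6*(1)*conj(-1)]
      = (1/24)[(3) + (6) + (-3) + (0) + (-6)] = 0/24 = 0
  <chi_4*chi_2, chi_3> = (1/24)[1*(3)*conj(2) + 6*(-1)*conj(0) + 3*(-1)*conj(2) + 8*(0)*conj(-1) + 6*(1)*conj(0)]
      = (1/24)[(6) + (0) + (-6) + (0) + (0)] = 0/24 = 0
  <chi_4*chi_2, chi_4> = (1/24)[1*(3)*conj(3) + 6*(-1)*conj(1) + 3*(-1)*conj(-1) + 8*(0)*conj(0) + 6*(1)*conj(-1)]
      = (1/24)[(9) + (-6) + (3) + (0) + (-6)] = 0/24 = 0
  <chi_4*chi_2, chi_5> = (1/24)[1*(3)*conj(3) + 6*(-1)*conj(-1) + 3*(-1)*conj(-1) + 8*(0)*conj(0) + 6*(1)*conj(1)]
      = (1/24)[(9) + (6) + (3) + (0) + (6)] = 24/24 = 1
Hence the multiplicities are chi_5: 1. Dimension check: dim(chi_4)*dim(chi_2) = 3*1 = 3 and sum (mult * dim) = 1*3 = 3.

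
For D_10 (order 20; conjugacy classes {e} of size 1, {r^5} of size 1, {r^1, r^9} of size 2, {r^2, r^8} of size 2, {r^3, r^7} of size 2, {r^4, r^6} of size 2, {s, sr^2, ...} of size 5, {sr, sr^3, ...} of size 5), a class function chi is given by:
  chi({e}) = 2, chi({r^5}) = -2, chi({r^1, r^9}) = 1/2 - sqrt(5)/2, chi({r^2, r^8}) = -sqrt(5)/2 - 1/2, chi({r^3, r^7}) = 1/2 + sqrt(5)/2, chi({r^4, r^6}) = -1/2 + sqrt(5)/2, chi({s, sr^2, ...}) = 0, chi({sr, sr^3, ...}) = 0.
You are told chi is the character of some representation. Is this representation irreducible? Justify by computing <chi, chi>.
Irreducible: <chi, chi> = 1.

Reasoning: <chi, chi> = (1/|G|) sum_C |C| * |chi(C)|^2 = (1/20)[1*|2|^2 + 1*|-2|^2 + 2*|1/2 - sqrt(5)/2|^2 + 2*|-sqrt(5)/2 - 1/2|^2 + 2*|1/2 + sqrt(5)/2|^2 + 2*|-1/2 + sqrt(5)/2|^2 + 5*|0|^2 + 5*|0|^2]
  = (1/20)[(4) + (4) + (3 - sqrt(5)) + (sqrt(5) + 3) + (sqrt(5) + 3) + (3 - sqrt(5)) + (0) + (0)] = 20/20 = 1.
A character is irreducible iff <chi, chi> = 1, so this representation is irreducible.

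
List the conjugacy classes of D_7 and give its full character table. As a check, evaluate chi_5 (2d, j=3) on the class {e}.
Conjugacy classes: {e} of size 1, {r^1, r^6} of size 2, {r^2, r^5} of size 2, {r^3, r^4} of size 2, {s, sr, ..., sr^6} of size 7.
Character table:
  irrep \ class              {e} (size 1)  {r^1, r^6} (size 2)  {r^2, r^5} (size 2)  {r^3, r^4} (size 2)  {s, sr, ..., sr^6} (size 7)
  chi_1 (triv)               1             1                    1                    1                    1                          
  chi_2 (sign: r->1, s->-1)  1             1                    1                    1                    -1                         
  chi_3 (2d, j=1)            2             2*cos(2*pi/7)        -2*cos(3*pi/7)       -2*cos(pi/7)         0                          
  chi_4 (2d, j=2)            2             -2*cos(3*pi/7)       -2*cos(pi/7)         2*cos(2*pi/7)        0                          
  chi_5 (2d, j=3)            2             -2*cos(pi/7)         2*cos(2*pi/7)        -2*cos(3*pi/7)       0                          

Spot check: chi_5 (2d, j=3) on {e} = 2.

Details: D_7 has order 2*7 = 14 with 5 conjugacy classes, hence 5 irreducibles. Sum of squared dims 1 + 1 + 4 + 4 + 4 = 14 = |G|. Linear characters come from the abelianisation; the 2-dimensional irreps have character r^k -> 2*cos(2*pi*j*k/7), reflections -> 0.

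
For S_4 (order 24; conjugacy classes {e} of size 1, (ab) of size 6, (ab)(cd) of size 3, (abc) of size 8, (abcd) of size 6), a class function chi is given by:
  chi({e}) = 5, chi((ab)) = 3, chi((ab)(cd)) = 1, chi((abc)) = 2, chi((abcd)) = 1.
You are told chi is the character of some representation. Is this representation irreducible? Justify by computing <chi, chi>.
Not irreducible (reducible): <chi, chi> = 5 > 1.

Proof sketch: <chi, chi> = (1/|G|) sum_C |C| * |chi(C)|^2 = (1/24)[1*|5|^2 + 6*|3|^2 + 3*|1|^2 + 8*|2|^2 + 6*|1|^2]
  = (1/24)[(25) + (54) + (3) + (32) + (6)] = 120/24 = 5.
A character is irreducible iff <chi, chi> = 1, so this representation is reducible.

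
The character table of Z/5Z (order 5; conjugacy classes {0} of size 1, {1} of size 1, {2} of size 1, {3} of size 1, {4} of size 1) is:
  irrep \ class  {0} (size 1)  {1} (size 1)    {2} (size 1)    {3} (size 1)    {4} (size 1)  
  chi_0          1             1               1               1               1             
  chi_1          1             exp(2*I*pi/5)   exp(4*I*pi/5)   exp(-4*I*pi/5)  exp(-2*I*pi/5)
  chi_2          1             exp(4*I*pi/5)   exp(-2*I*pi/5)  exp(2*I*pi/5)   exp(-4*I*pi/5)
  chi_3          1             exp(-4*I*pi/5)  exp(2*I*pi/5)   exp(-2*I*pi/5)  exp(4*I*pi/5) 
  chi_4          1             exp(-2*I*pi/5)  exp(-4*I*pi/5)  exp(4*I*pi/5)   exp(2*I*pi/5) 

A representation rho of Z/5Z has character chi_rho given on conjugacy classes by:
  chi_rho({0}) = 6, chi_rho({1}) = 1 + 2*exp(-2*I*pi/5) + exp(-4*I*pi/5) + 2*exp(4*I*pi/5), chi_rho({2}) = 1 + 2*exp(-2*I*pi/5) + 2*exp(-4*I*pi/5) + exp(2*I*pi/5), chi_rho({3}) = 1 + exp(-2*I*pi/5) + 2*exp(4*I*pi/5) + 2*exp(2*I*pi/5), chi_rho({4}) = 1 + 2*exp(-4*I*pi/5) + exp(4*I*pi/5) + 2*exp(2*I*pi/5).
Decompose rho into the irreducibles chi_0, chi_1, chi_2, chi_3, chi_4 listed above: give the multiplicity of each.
Multiplicities: chi_0: 1, chi_1: 0, chi_2: 2, chi_3: 1, chi_4: 2.

Argument: Use <chi_rho, chi> = (1/|G|) sum_C |C| * chi_rho(C) * conj(chi(C)) with |G| = 5 for each irreducible chi in the table:
  <chi_rho, chi_0> = (1/5)[1*(6)*conj(1) + 1*(1 + 2*exp(-2*I*pi/5) + exp(-4*I*pi/5) + 2*exp(4*I*pi/5))*conj(1) + 1*(1 + 2*exp(-2*I*pi/5) + 2*exp(-4*I*pi/5) + exp(2*I*pi/5))*conj(1) + 1*(1 + exp(-2*I*pi/5) + 2*exp(4*I*pi/5) + 2*exp(2*I*pi/5))*conj(1) + 1*(1 + 2*exp(-4*I*pi/5) + exp(4*I*pi/5) + 2*exp(2*I*pi/5))*conj(1)]
      = (1/5)[(6) + (1 + 2*exp(-2*I*pi/5) + exp(-4*I*pi/5) + 2*exp(4*I*pi/5)) + (1 + 2*exp(-2*I*pi/5) + 2*exp(-4*I*pi/5) + exp(2*I*pi/5)) + (1 + exp(-2*I*pi/5) + 2*exp(4*I*pi/5) + 2*exp(2*I*pi/5)) + (1 + 2*exp(-4*I*pi/5) + exp(4*I*pi/5) + 2*exp(2*I*pi/5))] = 5/5 = 1
  <chi_rho, chi_1> = (1/5)[1*(6)*conj(1) + 1*(1 + 2*exp(-2*I*pi/5) + exp(-4*I*pi/5) + 2*exp(4*I*pi/5))*conj(exp(2*I*pi/5)) + 1*(1 + 2*exp(-2*I*pi/5) + 2*exp(-4*I*pi/5) + exp(2*I*pi/5))*conj(exp(4*I*pi/5)) + 1*(1 + exp(-2*I*pi/5) + 2*exp(4*I*pi/5) + 2*exp(2*I*pi/5))*conj(exp(-4*I*pi/5)) + 1*(1 + 2*exp(-4*I*pi/5) + exp(4*I*pi/5) + 2*exp(2*I*pi/5))*conj(exp(-2*I*pi/5))]
      = (1/5)[(6) + (2*exp(-4*I*pi/5) + exp(-2*I*pi/5) + exp(4*I*pi/5) + 2*exp(2*I*pi/5)) + (exp(-2*I*pi/5) + exp(-4*I*pi/5) + 2*exp(4*I*pi/5) + 2*exp(2*I*pi/5)) + (2*exp(-2*I*pi/5) + 2*exp(-4*I*pi/5) + exp(4*I*pi/5) + exp(2*I*pi/5)) + (2*exp(-2*I*pi/5) + exp(-4*I*pi/5) + exp(2*I*pi/5) + 2*exp(4*I*pi/5))] = 0/5 = 0
  <chi_rho, chi_2> = (1/5)[1*(6)*conj(1) + 1*(1 + 2*exp(-2*I*pi/5) + exp(-4*I*pi/5) + 2*exp(4*I*pi/5))*conj(exp(4*I*pi/5)) + 1*(1 + 2*exp(-2*I*pi/5) + 2*exp(-4*I*pi/5) + exp(2*I*pi/5))*conj(exp(-2*I*pi/5)) + 1*(1 + exp(-2*I*pi/5) + 2*exp(4*I*pi/5) + 2*exp(2*I*pi/5))*conj(exp(2*I*pi/5)) + 1*(1 + 2*exp(-4*I*pi/5) + exp(4*I*pi/5) + 2*exp(2*I*pi/5))*conj(exp(-4*I*pi/5))]
      = (1/5)[(6) + (2 + exp(-4*I*pi/5) + exp(2*I*pi/5) + 2*exp(4*I*pi/5)) + (2 + 2*exp(-2*I*pi/5) + exp(4*I*pi/5) + exp(2*I*pi/5)) + (2 + exp(-2*I*pi/5) + exp(-4*I*pi/5) + 2*exp(2*I*pi/5)) + (2 + 2*exp(-4*I*pi/5) + exp(-2*I*pi/5) + exp(4*I*pi/5))] = 10/5 = 2
  <chi_rho, chi_3> = (1/5)[1*(6)*conj(1) + 1*(1 + 2*exp(-2*I*pi/5) + exp(-4*I*pi/5) + 2*exp(4*I*pi/5))*conj(exp(-4*I*pi/5)) + 1*(1 + 2*exp(-2*I*pi/5) + 2*exp(-4*I*pi/5) + exp(2*I*pi/5))*conj(exp(2*I*pi/5)) + 1*(1 + exp(-2*I*pi/5) + 2*exp(4*I*pi/5) + 2*exp(2*I*pi/5))*conj(exp(-2*I*pi/5)) + 1*(1 + 2*exp(-4*I*pi/5) + exp(4*I*pi/5) + 2*exp(2*I*pi/5))*conj(exp(4*I*pi/5))]
      = (1/5)[(6) + (1 + 2*exp(-2*I*pi/5) + exp(4*I*pi/5) + 2*exp(2*I*pi/5)) + (1 + 2*exp(-4*I*pi/5) + exp(-2*I*pi/5) + 2*exp(4*I*pi/5)) + (1 + 2*exp(-4*I*pi/5) + exp(2*I*pi/5) + 2*exp(4*I*pi/5)) + (1 + 2*exp(-2*I*pi/5) + exp(-4*I*pi/5) + 2*exp(2*I*pi/5))] = 5/5 = 1
  <chi_rho, chi_4> = (1/5)[1*(6)*conj(1) + 1*(1 + 2*exp(-2*I*pi/5) + exp(-4*I*pi/5) + 2*exp(4*I*pi/5))*conj(exp(-2*I*pi/5)) + 1*(1 + 2*exp(-2*I*pi/5) + 2*exp(-4*I*pi/5) + exp(2*I*pi/5))*conj(exp(-4*I*pi/5)) + 1*(1 + exp(-2*I*pi/5) + 2*exp(4*I*pi/5) + 2*exp(2*I*pi/5))*conj(exp(4*I*pi/5)) + 1*(1 + 2*exp(-4*I*pi/5) + exp(4*I*pi/5) + 2*exp(2*I*pi/5))*conj(exp(2*I*pi/5))]
      = (1/5)[(6) + (2 + 2*exp(-4*I*pi/5) + exp(-2*I*pi/5) + exp(2*I*pi/5)) + (2 + exp(-4*I*pi/5) + exp(4*I*pi/5) + 2*exp(2*I*pi/5)) + (2 + 2*exp(-2*I*pi/5) + exp(-4*I*pi/5) + exp(4*I*pi/5)) + (2 + exp(-2*I*pi/5) + exp(2*I*pi/5) + 2*exp(4*I*pi/5))] = 10/5 = 2
(Exp terms are combined using exp(i*s)*conj(exp(i*t)) = exp(i*(s-t)), and sums of them are collapsed using the identity that for every m > 1 the m distinct m-th roots of unity sum to 0, e.g. 1 + exp(2*I*pi/3) + exp(-2*I*pi/3) = 0.)
Dimension check: dim(rho) = sum (mult * dim) = 1*1 + 0*1 + 2*1 + 1*1 + 2*1 = 6 = chi_rho(e) = 6.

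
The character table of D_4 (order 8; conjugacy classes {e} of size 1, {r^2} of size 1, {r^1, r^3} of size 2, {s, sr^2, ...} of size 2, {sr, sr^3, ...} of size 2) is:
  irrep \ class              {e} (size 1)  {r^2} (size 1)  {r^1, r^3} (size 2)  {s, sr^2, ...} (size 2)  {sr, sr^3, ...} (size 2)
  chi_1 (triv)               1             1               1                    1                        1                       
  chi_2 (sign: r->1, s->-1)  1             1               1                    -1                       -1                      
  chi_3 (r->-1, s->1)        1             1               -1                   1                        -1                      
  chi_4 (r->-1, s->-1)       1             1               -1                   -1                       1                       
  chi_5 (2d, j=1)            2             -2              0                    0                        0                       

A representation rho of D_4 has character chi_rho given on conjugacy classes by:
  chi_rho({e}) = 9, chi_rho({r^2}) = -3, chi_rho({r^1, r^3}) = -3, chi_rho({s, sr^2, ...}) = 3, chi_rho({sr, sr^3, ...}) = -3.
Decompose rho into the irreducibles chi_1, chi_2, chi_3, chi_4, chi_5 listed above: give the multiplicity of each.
Multiplicities: chi_1: 0, chi_2: 0, chi_3: 3, chi_4: 0, chi_5: 3.

Explanation: Use <chi_rho, chi> = (1/|G|) sum_C |C| * chi_rho(C) * conj(chi(C)) with |G| = 8 for each irreducible chi in the table:
  <chi_rho, chi_1> = (1/8)[1*(9)*conj(1) + 1*(-3)*conj(1) + 2*(-3)*conj(1) + 2*(3)*conj(1) + 2*(-3)*conj(1)]
      = (1/8)[(9) + (-3) + (-6) + (6) + (-6)] = 0/8 = 0
  <chi_rho, chi_2> = (1/8)[1*(9)*conj(1) + 1*(-3)*conj(1) + 2*(-3)*conj(1) + 2*(3)*conj(-1) + 2*(-3)*conj(-1)]
      = (1/8)[(9) + (-3) + (-6) + (-6) + (6)] = 0/8 = 0
  <chi_rho, chi_3> = (1/8)[1*(9)*conj(1) + 1*(-3)*conj(1) + 2*(-3)*conj(-1) + 2*(3)*conj(1) + 2*(-3)*conj(-1)]
      = (1/8)[(9) + (-3) + (6) + (6) + (6)] = 24/8 = 3
  <chi_rho, chi_4> = (1/8)[1*(9)*conj(1) + 1*(-3)*conj(1) + 2*(-3)*conj(-1) + 2*(3)*conj(-1) + 2*(-3)*conj(1)]
      = (1/8)[(9) + (-3) + (6) + (-6) + (-6)] = 0/8 = 0
  <chi_rho, chi_5> = (1/8)[1*(9)*conj(2) + 1*(-3)*conj(-2) + 2*(-3)*conj(0) + 2*(3)*conj(0) + 2*(-3)*conj(0)]
      = (1/8)[(18) + (6) + (0) + (0) + (0)] = 24/8 = 3
Dimension check: dim(rho) = sum (mult * dim) = 0*1 + 0*1 + 3*1 + 0*1 + 3*2 = 9 = chi_rho(e) = 9.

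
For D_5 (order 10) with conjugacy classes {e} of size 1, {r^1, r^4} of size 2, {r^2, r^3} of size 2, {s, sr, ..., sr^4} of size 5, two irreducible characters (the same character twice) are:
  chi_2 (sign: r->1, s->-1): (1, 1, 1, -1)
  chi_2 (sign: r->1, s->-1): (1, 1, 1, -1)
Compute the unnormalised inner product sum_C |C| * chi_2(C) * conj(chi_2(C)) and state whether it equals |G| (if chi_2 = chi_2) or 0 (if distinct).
Sum = 10 = |G| = 10; so <chi_2, chi_2> = 1 (norm-1 confirms irreducibility).

Argument: Compute term by term over conjugacy classes (|C| * chi_2(C) * conj(chi_2(C))):
  1*(1)*conj(1) + 2*(1)*conj(1) + 2*(1)*conj(1) + 5*(-1)*conj(-1)
  = (1) + (2) + (2) + (5)
  = 10.
Dividing by |G| = 10 gives 10/10 = 1, matching the row-orthogonality relation <chi_2, chi_2> = [chi_2 = chi_2].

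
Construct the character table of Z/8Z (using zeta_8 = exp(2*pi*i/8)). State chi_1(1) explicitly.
Character table of Z/8Z (irreps indexed chi_0,...,chi_7 with chi_k(m) = zeta_8^(k*m), zeta_8 = exp(2*pi*i/8)):
  irrep \ class  {0} (size 1)  {1} (size 1)    {2} (size 1)  {3} (size 1)    {4} (size 1)  {5} (size 1)    {6} (size 1)  {7} (size 1)  
  chi_0          1             1               1             1               1             1               1             1             
  chi_1          1             exp(I*pi/4)     I             exp(3*I*pi/4)   -1            exp(-3*I*pi/4)  -I            exp(-I*pi/4)  
  chi_2          1             I               -1            -I              1             I               -1            -I            
  chi_3          1             exp(3*I*pi/4)   -I            exp(I*pi/4)     -1            exp(-I*pi/4)    I             exp(-3*I*pi/4)
  chi_4          1             -1              1             -1              1             -1              1             -1            
  chi_5          1             exp(-3*I*pi/4)  I             exp(-I*pi/4)    -1            exp(I*pi/4)     -I            exp(3*I*pi/4) 
  chi_6          1             -I              -1            I               1             -I              -1            I             
  chi_7          1             exp(-I*pi/4)    -I            exp(-3*I*pi/4)  -1            exp(3*I*pi/4)   I             exp(I*pi/4)   

Spot check: chi_1(1) = zeta_8^(1*1) = zeta_8^1 = exp(I*pi/4).

Reasoning: Z/8Z is abelian, so all 8 irreducible complex representations are 1-dimensional. They are given by chi_k(m) = zeta_8^(k*m) for k = 0,...,7. Row orthogonality: sum_m chi_k(m) conj(chi_l(m)) = 8 * [k = l].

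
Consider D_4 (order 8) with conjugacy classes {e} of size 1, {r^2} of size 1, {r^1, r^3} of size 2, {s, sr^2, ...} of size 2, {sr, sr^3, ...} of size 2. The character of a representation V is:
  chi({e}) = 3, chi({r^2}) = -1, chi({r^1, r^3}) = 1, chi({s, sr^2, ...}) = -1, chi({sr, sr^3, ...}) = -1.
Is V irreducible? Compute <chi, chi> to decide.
Not irreducible (reducible): <chi, chi> = 2 > 1.

Justification: <chi, chi> = (1/|G|) sum_C |C| * |chi(C)|^2 = (1/8)[1*|3|^2 + 1*|-1|^2 + 2*|1|^2 + 2*|-1|^2 + 2*|-1|^2]
  = (1/8)[(9) + (1) + (2) + (2) + (2)] = 16/8 = 2.
A character is irreducible iff <chi, chi> = 1, so this representation is reducible.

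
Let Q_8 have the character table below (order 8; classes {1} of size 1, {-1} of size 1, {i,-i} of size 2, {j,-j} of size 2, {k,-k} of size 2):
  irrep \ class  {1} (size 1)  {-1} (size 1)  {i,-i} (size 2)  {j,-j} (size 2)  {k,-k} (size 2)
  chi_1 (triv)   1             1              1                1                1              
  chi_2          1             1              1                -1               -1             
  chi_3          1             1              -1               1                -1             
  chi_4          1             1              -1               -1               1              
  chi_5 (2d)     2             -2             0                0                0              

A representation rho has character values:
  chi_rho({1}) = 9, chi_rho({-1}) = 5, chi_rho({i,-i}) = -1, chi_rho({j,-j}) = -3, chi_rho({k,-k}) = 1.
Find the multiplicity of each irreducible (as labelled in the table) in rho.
Multiplicities: chi_1: 1, chi_2: 2, chi_3: 1, chi_4: 3, chi_5: 1.

Derivation: Use <chi_rho, chi> = (1/|G|) sum_C |C| * chi_rho(C) * conj(chi(C)) with |G| = 8 for each irreducible chi in the table:
  <chi_rho, chi_1> = (1/8)[1*(9)*conj(1) + 1*(5)*conj(1) + 2*(-1)*conj(1) + 2*(-3)*conj(1) + 2*(1)*conj(1)]
      = (1/8)[(9) + (5) + (-2) + (-6) + (2)] = 8/8 = 1
  <chi_rho, chi_2> = (1/8)[1*(9)*conj(1) + 1*(5)*conj(1) + 2*(-1)*conj(1) + 2*(-3)*conj(-1) + 2*(1)*conj(-1)]
      = (1/8)[(9) + (5) + (-2) + (6) + (-2)] = 16/8 = 2
  <chi_rho, chi_3> = (1/8)[1*(9)*conj(1) + 1*(5)*conj(1) + 2*(-1)*conj(-1) + 2*(-3)*conj(1) + 2*(1)*conj(-1)]
      = (1/8)[(9) + (5) + (2) + (-6) + (-2)] = 8/8 = 1
  <chi_rho, chi_4> = (1/8)[1*(9)*conj(1) + 1*(5)*conj(1) + 2*(-1)*conj(-1) + 2*(-3)*conj(-1) + 2*(1)*conj(1)]
      = (1/8)[(9) + (5) + (2) + (6) + (2)] = 24/8 = 3
  <chi_rho, chi_5> = (1/8)[1*(9)*conj(2) + 1*(5)*conj(-2) + 2*(-1)*conj(0) + 2*(-3)*conj(0) + 2*(1)*conj(0)]
      = (1/8)[(18) + (-10) + (0) + (0) + (0)] = 8/8 = 1
Dimension check: dim(rho) = sum (mult * dim) = 1*1 + 2*1 + 1*1 + 3*1 + 1*2 = 9 = chi_rho(e) = 9.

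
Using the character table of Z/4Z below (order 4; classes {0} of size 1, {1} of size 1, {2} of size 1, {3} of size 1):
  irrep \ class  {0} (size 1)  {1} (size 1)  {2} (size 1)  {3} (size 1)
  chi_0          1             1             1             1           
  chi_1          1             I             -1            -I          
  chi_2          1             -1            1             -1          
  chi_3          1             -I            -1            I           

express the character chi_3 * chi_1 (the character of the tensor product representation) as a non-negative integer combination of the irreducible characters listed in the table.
chi_3 tensor chi_1 = chi_0 (all other irreducibles have multiplicity 0).

Reasoning: The character of a tensor product is the pointwise product (chi_3 * chi_1)(C) = chi_3(C) * chi_1(C):
  {0}: (1)*(1), {1}: (-I)*(I), {2}: (-1)*(-1), {3}: (I)*(-I)
so (chi_3 * chi_1) takes values
  {0} -> 1, {1} -> 1, {2} -> 1, {3} -> 1.
Now take the inner product of this character with each irreducible chi from the table, <chi_3*chi_1, chi> = (1/4) sum_C |C| (chi_3*chi_1)(C) conj(chi(C)):
  <chi_3*chi_1, chi_0> = (1/4)[1*(1)*conj(1) + 1*(1)*conj(1) + 1*(1)*conj(1) + 1*(1)*conj(1)]
      = (1/4)[(1) + (1) + (1) + (1)] = 4/4 = 1
  <chi_3*chi_1, chi_1> = (1/4)[1*(1)*conj(1) + 1*(1)*conj(I) + 1*(1)*conj(-1) + 1*(1)*conj(-I)]
      = (1/4)[(1) + (-I) + (-1) + (I)] = 0/4 = 0
  <chi_3*chi_1, chi_2> = (1/4)[1*(1)*conj(1) + 1*(1)*conj(-1) + 1*(1)*conj(1) + 1*(1)*conj(-1)]
      = (1/4)[(1) + (-1) + (1) + (-1)] = 0/4 = 0
  <chi_3*chi_1, chi_3> = (1/4)[1*(1)*conj(1) + 1*(1)*conj(-I) + 1*(1)*conj(-1) + 1*(1)*conj(I)]
      = (1/4)[(1) + (I) + (-1) + (-I)] = 0/4 = 0
(Exp terms are combined using exp(i*s)*conj(exp(i*t)) = exp(i*(s-t)), and sums of them are collapsed using the identity that for every m > 1 the m distinct m-th roots of unity sum to 0, e.g. 1 + exp(2*I*pi/3) + exp(-2*I*pi/3) = 0.)
Hence the multiplicities are chi_0: 1. Dimension check: dim(chi_3)*dim(chi_1) = 1*1 = 1 and sum (mult * dim) = 1*1 = 1.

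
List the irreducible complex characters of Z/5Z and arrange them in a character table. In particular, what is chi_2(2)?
Character table of Z/5Z (irreps indexed chi_0,...,chi_4 with chi_k(m) = zeta_5^(k*m), zeta_5 = exp(2*pi*i/5)):
  irrep \ class  {0} (size 1)  {1} (size 1)    {2} (size 1)    {3} (size 1)    {4} (size 1)  
  chi_0          1             1               1               1               1             
  chi_1          1             exp(2*I*pi/5)   exp(4*I*pi/5)   exp(-4*I*pi/5)  exp(-2*I*pi/5)
  chi_2          1             exp(4*I*pi/5)   exp(-2*I*pi/5)  exp(2*I*pi/5)   exp(-4*I*pi/5)
  chi_3          1             exp(-4*I*pi/5)  exp(2*I*pi/5)   exp(-2*I*pi/5)  exp(4*I*pi/5) 
  chi_4          1             exp(-2*I*pi/5)  exp(-4*I*pi/5)  exp(4*I*pi/5)   exp(2*I*pi/5) 

Spot check: chi_2(2) = zeta_5^(2*2) = zeta_5^4 = exp(-2*I*pi/5).

Derivation: Z/5Z is abelian, so all 5 irreducible complex representations are 1-dimensional. They are given by chi_k(m) = zeta_5^(k*m) for k = 0,...,4. Row orthogonality: sum_m chi_k(m) conj(chi_l(m)) = 5 * [k = l].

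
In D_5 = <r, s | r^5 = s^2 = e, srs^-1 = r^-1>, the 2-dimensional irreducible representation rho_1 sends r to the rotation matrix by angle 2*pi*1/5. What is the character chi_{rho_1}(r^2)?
chi_{rho_1}(r^2) = 2*cos(2*pi*1*2/5) = -sqrt(5)/2 - 1/2

Solution. rho_1(r^2) is rotation by angle 2*pi*1*2/5, whose trace is 2*cos(2*pi*1*2/5) = -sqrt(5)/2 - 1/2.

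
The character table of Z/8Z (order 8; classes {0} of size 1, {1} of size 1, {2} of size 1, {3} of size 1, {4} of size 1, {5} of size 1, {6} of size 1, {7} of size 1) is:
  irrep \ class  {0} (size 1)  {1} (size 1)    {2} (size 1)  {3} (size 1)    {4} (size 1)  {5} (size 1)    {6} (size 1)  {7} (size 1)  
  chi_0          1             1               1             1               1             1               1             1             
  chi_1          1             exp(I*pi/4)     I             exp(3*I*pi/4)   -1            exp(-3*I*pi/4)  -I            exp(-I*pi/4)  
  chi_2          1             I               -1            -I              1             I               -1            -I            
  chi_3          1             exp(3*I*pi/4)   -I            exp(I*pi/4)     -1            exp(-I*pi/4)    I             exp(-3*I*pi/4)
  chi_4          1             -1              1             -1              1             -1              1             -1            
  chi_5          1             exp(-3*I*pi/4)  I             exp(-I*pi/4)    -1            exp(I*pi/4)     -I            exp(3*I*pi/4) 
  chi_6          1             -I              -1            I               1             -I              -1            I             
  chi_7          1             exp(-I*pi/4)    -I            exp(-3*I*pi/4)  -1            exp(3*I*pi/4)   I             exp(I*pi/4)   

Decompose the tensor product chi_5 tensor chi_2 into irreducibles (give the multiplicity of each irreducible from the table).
chi_5 tensor chi_2 = chi_7 (all other irreducibles have multiplicity 0).

The character of a tensor product is the pointwise product (chi_5 * chi_2)(C) = chi_5(C) * chi_2(C):
  {0}: (1)*(1), {1}: (exp(-3*I*pi/4))*(I), {2}: (I)*(-1), {3}: (exp(-I*pi/4))*(-I), {4}: (-1)*(1), {5}: (exp(I*pi/4))*(I), {6}: (-I)*(-1), {7}: (exp(3*I*pi/4))*(-I)
so (chi_5 * chi_2) takes values
  {0} -> 1, {1} -> exp(-I*pi/4), {2} -> -I, {3} -> -exp(I*pi/4), {4} -> -1, {5} -> exp(3*I*pi/4), {6} -> I, {7} -> -exp(-3*I*pi/4).
Now take the inner product of this character with each irreducible chi from the table, <chi_5*chi_2, chi> = (1/8) sum_C |C| (chi_5*chi_2)(C) conj(chi(C)):
  <chi_5*chi_2, chi_0> = (1/8)[1*(1)*conj(1) + 1*(exp(-I*pi/4))*conj(1) + 1*(-I)*conj(1) + 1*(-exp(I*pi/4))*conj(1) + 1*(-1)*conj(1) + 1*(exp(3*I*pi/4))*conj(1) + 1*(I)*conj(1) + 1*(-exp(-3*I*pi/4))*conj(1)]
      = (1/8)[(1) + (exp(-I*pi/4)) + (-I) + (-exp(I*pi/4)) + (-1) + (exp(3*I*pi/4)) + (I) + (-exp(-3*I*pi/4))] = 0/8 = 0
  <chi_5*chi_2, chi_1> = (1/8)[1*(1)*conj(1) + 1*(exp(-I*pi/4))*conj(exp(I*pi/4)) + 1*(-I)*conj(I) + 1*(-exp(I*pi/4))*conj(exp(3*I*pi/4)) + 1*(-1)*conj(-1) + 1*(exp(3*I*pi/4))*conj(exp(-3*I*pi/4)) + 1*(I)*conj(-I) + 1*(-exp(-3*I*pi/4))*conj(exp(-I*pi/4))]
      = (1/8)[(1) + (-I) + (-1) + (I) + (1) + (-I) + (-1) + (I)] = 0/8 = 0
  <chi_5*chi_2, chi_2> = (1/8)[1*(1)*conj(1) + 1*(exp(-I*pi/4))*conj(I) + 1*(-I)*conj(-1) + 1*(-exp(I*pi/4))*conj(-I) + 1*(-1)*conj(1) + 1*(exp(3*I*pi/4))*conj(I) + 1*(I)*conj(-1) + 1*(-exp(-3*I*pi/4))*conj(-I)]
      = (1/8)[(1) + (-exp(I*pi/4)) + (I) + (-exp(3*I*pi/4)) + (-1) + (-exp(-3*I*pi/4)) + (-I) + (-exp(-I*pi/4))] = 0/8 = 0
  <chi_5*chi_2, chi_3> = (1/8)[1*(1)*conj(1) + 1*(exp(-I*pi/4))*conj(exp(3*I*pi/4)) + 1*(-I)*conj(-I) + 1*(-exp(I*pi/4))*conj(exp(I*pi/4)) + 1*(-1)*conj(-1) + 1*(exp(3*I*pi/4))*conj(exp(-I*pi/4)) + 1*(I)*conj(I) + 1*(-exp(-3*I*pi/4))*conj(exp(-3*I*pi/4))]
      = (1/8)[(1) + (-1) + (1) + (-1) + (1) + (-1) + (1) + (-1)] = 0/8 = 0
  <chi_5*chi_2, chi_4> = (1/8)[1*(1)*conj(1) + 1*(exp(-I*pi/4))*conj(-1) + 1*(-I)*conj(1) + 1*(-exp(I*pi/4))*conj(-1) + 1*(-1)*conj(1) + 1*(exp(3*I*pi/4))*conj(-1) + 1*(I)*conj(1) + 1*(-exp(-3*I*pi/4))*conj(-1)]
      = (1/8)[(1) + (-exp(-I*pi/4)) + (-I) + (exp(I*pi/4)) + (-1) + (-exp(3*I*pi/4)) + (I) + (exp(-3*I*pi/4))] = 0/8 = 0
  <chi_5*chi_2, chi_5> = (1/8)[1*(1)*conj(1) + 1*(exp(-I*pi/4))*conj(exp(-3*I*pi/4)) + 1*(-I)*conj(I) + 1*(-exp(I*pi/4))*conj(exp(-I*pi/4)) + 1*(-1)*conj(-1) + 1*(exp(3*I*pi/4))*conj(exp(I*pi/4)) + 1*(I)*conj(-I) + 1*(-exp(-3*I*pi/4))*conj(exp(3*I*pi/4))]
      = (1/8)[(1) + (I) + (-1) + (-I) + (1) + (I) + (-1) + (-I)] = 0/8 = 0
  <chi_5*chi_2, chi_6> = (1/8)[1*(1)*conj(1) + 1*(exp(-I*pi/4))*conj(-I) + 1*(-I)*conj(-1) + 1*(-exp(I*pi/4))*conj(I) + 1*(-1)*conj(1) + 1*(exp(3*I*pi/4))*conj(-I) + 1*(I)*conj(-1) + 1*(-exp(-3*I*pi/4))*conj(I)]
      = (1/8)[(1) + (exp(I*pi/4)) + (I) + (exp(3*I*pi/4)) + (-1) + (exp(-3*I*pi/4)) + (-I) + (exp(-I*pi/4))] = 0/8 = 0
  <chi_5*chi_2, chi_7> = (1/8)[1*(1)*conj(1) + 1*(exp(-I*pi/4))*conj(exp(-I*pi/4)) + 1*(-I)*conj(-I) + 1*(-exp(I*pi/4))*conj(exp(-3*I*pi/4)) + 1*(-1)*conj(-1) + 1*(exp(3*I*pi/4))*conj(exp(3*I*pi/4)) + 1*(I)*conj(I) + 1*(-exp(-3*I*pi/4))*conj(exp(I*pi/4))]
      = (1/8)[(1) + (1) + (1) + (1) + (1) + (1) + (1) + (1)] = 8/8 = 1
(Exp terms are combined using exp(i*s)*conj(exp(i*t)) = exp(i*(s-t)), and sums of them are collapsed using the identity that for every m > 1 the m distinct m-th roots of unity sum to 0, e.g. 1 + exp(2*I*pi/3) + exp(-2*I*pi/3) = 0.)
Hence the multiplicities are chi_7: 1. Dimension check: dim(chi_5)*dim(chi_2) = 1*1 = 1 and sum (mult * dim) = 1*1 = 1.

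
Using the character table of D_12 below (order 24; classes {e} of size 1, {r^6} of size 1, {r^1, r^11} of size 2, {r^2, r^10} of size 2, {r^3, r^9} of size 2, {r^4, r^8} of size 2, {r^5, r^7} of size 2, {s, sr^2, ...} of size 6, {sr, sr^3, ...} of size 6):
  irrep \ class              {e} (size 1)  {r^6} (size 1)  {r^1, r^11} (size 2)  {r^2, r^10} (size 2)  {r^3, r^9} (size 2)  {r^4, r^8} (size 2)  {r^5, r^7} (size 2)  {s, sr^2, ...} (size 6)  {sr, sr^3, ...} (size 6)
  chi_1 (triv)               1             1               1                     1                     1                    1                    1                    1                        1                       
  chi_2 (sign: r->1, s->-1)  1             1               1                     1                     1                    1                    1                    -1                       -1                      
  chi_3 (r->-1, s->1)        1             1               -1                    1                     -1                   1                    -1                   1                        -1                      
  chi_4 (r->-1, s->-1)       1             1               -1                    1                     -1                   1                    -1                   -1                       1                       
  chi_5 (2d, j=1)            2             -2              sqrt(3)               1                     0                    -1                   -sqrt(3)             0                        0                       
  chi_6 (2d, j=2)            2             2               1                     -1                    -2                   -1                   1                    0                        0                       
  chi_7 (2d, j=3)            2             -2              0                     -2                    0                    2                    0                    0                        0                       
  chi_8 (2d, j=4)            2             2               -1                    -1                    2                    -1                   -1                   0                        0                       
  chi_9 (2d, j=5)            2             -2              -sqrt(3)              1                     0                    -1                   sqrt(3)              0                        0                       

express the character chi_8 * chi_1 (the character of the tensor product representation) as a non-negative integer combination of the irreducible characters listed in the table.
chi_8 tensor chi_1 = chi_8 (all other irreducibles have multiplicity 0).

Working: The character of a tensor product is the pointwise product (chi_8 * chi_1)(C) = chi_8(C) * chi_1(C):
  {e}: (2)*(1), {r^6}: (2)*(1), {r^1, r^11}: (-1)*(1), {r^2, r^10}: (-1)*(1), {r^3, r^9}: (2)*(1), {r^4, r^8}: (-1)*(1), {r^5, r^7}: (-1)*(1), {s, sr^2, ...}: (0)*(1), {sr, sr^3, ...}: (0)*(1)
so (chi_8 * chi_1) takes values
  {e} -> 2, {r^6} -> 2, {r^1, r^11} -> -1, {r^2, r^10} -> -1, {r^3, r^9} -> 2, {r^4, r^8} -> -1, {r^5, r^7} -> -1, {s, sr^2, ...} -> 0, {sr, sr^3, ...} -> 0.
Now take the inner product of this character with each irreducible chi from the table, <chi_8*chi_1, chi> = (1/24) sum_C |C| (chi_8*chi_1)(C) conj(chi(C)):
  <chi_8*chi_1, chi_1> = (1/24)[1*(2)*conj(1) + 1*(2)*conj(1) + 2*(-1)*conj(1) + 2*(-1)*conj(1) + 2*(2)*conj(1) + 2*(-1)*conj(1) + 2*(-1)*conj(1) + 6*(0)*conj(1) + 6*(0)*conj(1)]
      = (1/24)[(2) + (2) + (-2) + (-2) + (4) + (-2) + (-2) + (0) + (0)] = 0/24 = 0
  <chi_8*chi_1, chi_2> = (1/24)[1*(2)*conj(1) + 1*(2)*conj(1) + 2*(-1)*conj(1) + 2*(-1)*conj(1) + 2*(2)*conj(1) + 2*(-1)*conj(1) + 2*(-1)*conj(1) + 6*(0)*conj(-1) + 6*(0)*conj(-1)]
      = (1/24)[(2) + (2) + (-2) + (-2) + (4) + (-2) + (-2) + (0) + (0)] = 0/24 = 0
  <chi_8*chi_1, chi_3> = (1/24)[1*(2)*conj(1) + 1*(2)*conj(1) + 2*(-1)*conj(-1) + 2*(-1)*conj(1) + 2*(2)*conj(-1) + 2*(-1)*conj(1) + 2*(-1)*conj(-1) + 6*(0)*conj(1) + 6*(0)*conj(-1)]
      = (1/24)[(2) + (2) + (2) + (-2) + (-4) + (-2) + (2) + (0) + (0)] = 0/24 = 0
  <chi_8*chi_1, chi_4> = (1/24)[1*(2)*conj(1) + 1*(2)*conj(1) + 2*(-1)*conj(-1) + 2*(-1)*conj(1) + 2*(2)*conj(-1) + 2*(-1)*conj(1) + 2*(-1)*conj(-1) + 6*(0)*conj(-1) + 6*(0)*conj(1)]
      = (1/24)[(2) + (2) + (2) + (-2) + (-4) + (-2) + (2) + (0) + (0)] = 0/24 = 0
  <chi_8*chi_1, chi_5> = (1/24)[1*(2)*conj(2) + 1*(2)*conj(-2) + 2*(-1)*conj(sqrt(3)) + 2*(-1)*conj(1) + 2*(2)*conj(0) + 2*(-1)*conj(-1) + 2*(-1)*conj(-sqrt(3)) + 6*(0)*conj(0) + 6*(0)*conj(0)]
      = (1/24)[(4) + (-4) + (-2*sqrt(3)) + (-2) + (0) + (2) + (2*sqrt(3)) + (0) + (0)] = 0/24 = 0
  <chi_8*chi_1, chi_6> = (1/24)[1*(2)*conj(2) + 1*(2)*conj(2) + 2*(-1)*conj(1) + 2*(-1)*conj(-1) + 2*(2)*conj(-2) + 2*(-1)*conj(-1) + 2*(-1)*conj(1) + 6*(0)*conj(0) + 6*(0)*conj(0)]
      = (1/24)[(4) + (4) + (-2) + (2) + (-8) + (2) + (-2) + (0) + (0)] = 0/24 = 0
  <chi_8*chi_1, chi_7> = (1/24)[1*(2)*conj(2) + 1*(2)*conj(-2) + 2*(-1)*conj(0) + 2*(-1)*conj(-2) + 2*(2)*conj(0) + 2*(-1)*conj(2) + 2*(-1)*conj(0) + 6*(0)*conj(0) + 6*(0)*conj(0)]
      = (1/24)[(4) + (-4) + (0) + (4) + (0) + (-4) + (0) + (0) + (0)] = 0/24 = 0
  <chi_8*chi_1, chi_8> = (1/24)[1*(2)*conj(2) + 1*(2)*conj(2) + 2*(-1)*conj(-1) + 2*(-1)*conj(-1) + 2*(2)*conj(2) + 2*(-1)*conj(-1) + 2*(-1)*conj(-1) + 6*(0)*conj(0) + 6*(0)*conj(0)]
      = (1/24)[(4) + (4) + (2) + (2) + (8) + (2) + (2) + (0) + (0)] = 24/24 = 1
  <chi_8*chi_1, chi_9> = (1/24)[1*(2)*conj(2) + 1*(2)*conj(-2) + 2*(-1)*conj(-sqrt(3)) + 2*(-1)*conj(1) + 2*(2)*conj(0) + 2*(-1)*conj(-1) + 2*(-1)*conj(sqrt(3)) + 6*(0)*conj(0) + 6*(0)*conj(0)]
      = (1/24)[(4) + (-4) + (2*sqrt(3)) + (-2) + (0) + (2) + (-2*sqrt(3)) + (0) + (0)] = 0/24 = 0
Hence the multiplicities are chi_8: 1. Dimension check: dim(chi_8)*dim(chi_1) = 2*1 = 2 and sum (mult * dim) = 1*2 = 2.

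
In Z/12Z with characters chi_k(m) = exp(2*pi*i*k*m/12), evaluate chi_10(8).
chi_10(8) = zeta_12^80 = exp(-2*I*pi/3)

Solution. chi_10(8) = zeta_12^(10*8) = zeta_12^80. Since zeta_12^12 = 1, this equals zeta_12^8 = exp(2*pi*i*8/12) = exp(-2*I*pi/3).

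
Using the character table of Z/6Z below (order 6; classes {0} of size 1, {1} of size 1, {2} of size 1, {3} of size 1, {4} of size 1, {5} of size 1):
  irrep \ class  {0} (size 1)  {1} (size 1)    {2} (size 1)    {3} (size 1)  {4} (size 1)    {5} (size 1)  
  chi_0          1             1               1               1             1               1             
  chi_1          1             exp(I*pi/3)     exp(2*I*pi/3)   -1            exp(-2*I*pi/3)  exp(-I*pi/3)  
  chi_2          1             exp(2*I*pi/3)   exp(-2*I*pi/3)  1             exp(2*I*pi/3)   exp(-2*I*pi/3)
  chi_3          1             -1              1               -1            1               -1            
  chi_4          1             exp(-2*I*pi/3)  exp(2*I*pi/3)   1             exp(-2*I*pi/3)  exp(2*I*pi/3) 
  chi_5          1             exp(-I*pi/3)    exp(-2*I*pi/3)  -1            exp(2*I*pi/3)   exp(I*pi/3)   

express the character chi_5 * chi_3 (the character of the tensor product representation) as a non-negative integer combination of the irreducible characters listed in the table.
chi_5 tensor chi_3 = chi_2 (all other irreducibles have multiplicity 0).

Explanation: The character of a tensor product is the pointwise product (chi_5 * chi_3)(C) = chi_5(C) * chi_3(C):
  {0}: (1)*(1), {1}: (exp(-I*pi/3))*(-1), {2}: (exp(-2*I*pi/3))*(1), {3}: (-1)*(-1), {4}: (exp(2*I*pi/3))*(1), {5}: (exp(I*pi/3))*(-1)
so (chi_5 * chi_3) takes values
  {0} -> 1, {1} -> -exp(-I*pi/3), {2} -> exp(-2*I*pi/3), {3} -> 1, {4} -> exp(2*I*pi/3), {5} -> -exp(I*pi/3).
Now take the inner product of this character with each irreducible chi from the table, <chi_5*chi_3, chi> = (1/6) sum_C |C| (chi_5*chi_3)(C) conj(chi(C)):
  <chi_5*chi_3, chi_0> = (1/6)[1*(1)*conj(1) + 1*(-exp(-I*pi/3))*conj(1) + 1*(exp(-2*I*pi/3))*conj(1) + 1*(1)*conj(1) + 1*(exp(2*I*pi/3))*conj(1) + 1*(-exp(I*pi/3))*conj(1)]
      = (1/6)[(1) + (-exp(-I*pi/3)) + (exp(-2*I*pi/3)) + (1) + (exp(2*I*pi/3)) + (-exp(I*pi/3))] = 0/6 = 0
  <chi_5*chi_3, chi_1> = (1/6)[1*(1)*conj(1) + 1*(-exp(-I*pi/3))*conj(exp(I*pi/3)) + 1*(exp(-2*I*pi/3))*conj(exp(2*I*pi/3)) + 1*(1)*conj(-1) + 1*(exp(2*I*pi/3))*conj(exp(-2*I*pi/3)) + 1*(-exp(I*pi/3))*conj(exp(-I*pi/3))]
      = (1/6)[(1) + (-exp(-2*I*pi/3)) + (exp(2*I*pi/3)) + (-1) + (exp(-2*I*pi/3)) + (-exp(2*I*pi/3))] = 0/6 = 0
  <chi_5*chi_3, chi_2> = (1/6)[1*(1)*conj(1) + 1*(-exp(-I*pi/3))*conj(exp(2*I*pi/3)) + 1*(exp(-2*I*pi/3))*conj(exp(-2*I*pi/3)) + 1*(1)*conj(1) + 1*(exp(2*I*pi/3))*conj(exp(2*I*pi/3)) + 1*(-exp(I*pi/3))*conj(exp(-2*I*pi/3))]
      = (1/6)[(1) + (1) + (1) + (1) + (1) + (1)] = 6/6 = 1
  <chi_5*chi_3, chi_3> = (1/6)[1*(1)*conj(1) + 1*(-exp(-I*pi/3))*conj(-1) + 1*(exp(-2*I*pi/3))*conj(1) + 1*(1)*conj(-1) + 1*(exp(2*I*pi/3))*conj(1) + 1*(-exp(I*pi/3))*conj(-1)]
      = (1/6)[(1) + (exp(-I*pi/3)) + (exp(-2*I*pi/3)) + (-1) + (exp(2*I*pi/3)) + (exp(I*pi/3))] = 0/6 = 0
  <chi_5*chi_3, chi_4> = (1/6)[1*(1)*conj(1) + 1*(-exp(-I*pi/3))*conj(exp(-2*I*pi/3)) + 1*(exp(-2*I*pi/3))*conj(exp(2*I*pi/3)) + 1*(1)*conj(1) + 1*(exp(2*I*pi/3))*conj(exp(-2*I*pi/3)) + 1*(-exp(I*pi/3))*conj(exp(2*I*pi/3))]
      = (1/6)[(1) + (-exp(I*pi/3)) + (exp(2*I*pi/3)) + (1) + (exp(-2*I*pi/3)) + (-exp(-I*pi/3))] = 0/6 = 0
  <chi_5*chi_3, chi_5> = (1/6)[1*(1)*conj(1) + 1*(-exp(-I*pi/3))*conj(exp(-I*pi/3)) + 1*(exp(-2*I*pi/3))*conj(exp(-2*I*pi/3)) + 1*(1)*conj(-1) + 1*(exp(2*I*pi/3))*conj(exp(2*I*pi/3)) + 1*(-exp(I*pi/3))*conj(exp(I*pi/3))]
      = (1/6)[(1) + (-1) + (1) + (-1) + (1) + (-1)] = 0/6 = 0
(Exp terms are combined using exp(i*s)*conj(exp(i*t)) = exp(i*(s-t)), and sums of them are collapsed using the identity that for every m > 1 the m distinct m-th roots of unity sum to 0, e.g. 1 + exp(2*I*pi/3) + exp(-2*I*pi/3) = 0.)
Hence the multiplicities are chi_2: 1. Dimension check: dim(chi_5)*dim(chi_3) = 1*1 = 1 and sum (mult * dim) = 1*1 = 1.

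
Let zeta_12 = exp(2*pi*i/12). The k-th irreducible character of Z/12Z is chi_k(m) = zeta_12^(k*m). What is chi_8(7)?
chi_8(7) = zeta_12^56 = exp(-2*I*pi/3)

Derivation: chi_8(7) = zeta_12^(8*7) = zeta_12^56. Since zeta_12^12 = 1, this equals zeta_12^8 = exp(2*pi*i*8/12) = exp(-2*I*pi/3).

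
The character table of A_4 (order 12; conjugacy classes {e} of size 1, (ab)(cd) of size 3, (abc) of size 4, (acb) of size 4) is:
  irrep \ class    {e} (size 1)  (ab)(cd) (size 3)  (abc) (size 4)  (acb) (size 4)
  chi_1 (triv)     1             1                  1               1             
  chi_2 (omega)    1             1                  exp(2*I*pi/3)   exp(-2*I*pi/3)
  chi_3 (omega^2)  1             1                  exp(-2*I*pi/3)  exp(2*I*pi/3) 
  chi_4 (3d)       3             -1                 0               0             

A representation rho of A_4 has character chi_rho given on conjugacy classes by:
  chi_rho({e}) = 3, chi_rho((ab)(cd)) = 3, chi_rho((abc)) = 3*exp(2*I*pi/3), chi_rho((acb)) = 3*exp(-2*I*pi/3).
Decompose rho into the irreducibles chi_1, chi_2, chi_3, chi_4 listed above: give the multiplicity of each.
Multiplicities: chi_1: 0, chi_2: 3, chi_3: 0, chi_4: 0.

Argument: Use <chi_rho, chi> = (1/|G|) sum_C |C| * chi_rho(C) * conj(chi(C)) with |G| = 12 for each irreducible chi in the table:
  <chi_rho, chi_1> = (1/12)[1*(3)*conj(1) + 3*(3)*conj(1) + 4*(3*exp(2*I*pi/3))*conj(1) + 4*(3*exp(-2*I*pi/3))*conj(1)]
      = (1/12)[(3) + (9) + (12*exp(2*I*pi/3)) + (12*exp(-2*I*pi/3))] = 0/12 = 0
  <chi_rho, chi_2> = (1/12)[1*(3)*conj(1) + 3*(3)*conj(1) + 4*(3*exp(2*I*pi/3))*conj(exp(2*I*pi/3)) + 4*(3*exp(-2*I*pi/3))*conj(exp(-2*I*pi/3))]
      = (1/12)[(3) + (9) + (12) + (12)] = 36/12 = 3
  <chi_rho, chi_3> = (1/12)[1*(3)*conj(1) + 3*(3)*conj(1) + 4*(3*exp(2*I*pi/3))*conj(exp(-2*I*pi/3)) + 4*(3*exp(-2*I*pi/3))*conj(exp(2*I*pi/3))]
      = (1/12)[(3) + (9) + (12*exp(-2*I*pi/3)) + (12*exp(2*I*pi/3))] = 0/12 = 0
  <chi_rho, chi_4> = (1/12)[1*(3)*conj(3) + 3*(3)*conj(-1) + 4*(3*exp(2*I*pi/3))*conj(0) + 4*(3*exp(-2*I*pi/3))*conj(0)]
      = (1/12)[(9) + (-9) + (0) + (0)] = 0/12 = 0
(Exp terms are combined using exp(i*s)*conj(exp(i*t)) = exp(i*(s-t)), and sums of them are collapsed using the identity that for every m > 1 the m distinct m-th roots of unity sum to 0, e.g. 1 + exp(2*I*pi/3) + exp(-2*I*pi/3) = 0.)
Dimension check: dim(rho) = sum (mult * dim) = 0*1 + 3*1 + 0*1 + 0*3 = 3 = chi_rho(e) = 3.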